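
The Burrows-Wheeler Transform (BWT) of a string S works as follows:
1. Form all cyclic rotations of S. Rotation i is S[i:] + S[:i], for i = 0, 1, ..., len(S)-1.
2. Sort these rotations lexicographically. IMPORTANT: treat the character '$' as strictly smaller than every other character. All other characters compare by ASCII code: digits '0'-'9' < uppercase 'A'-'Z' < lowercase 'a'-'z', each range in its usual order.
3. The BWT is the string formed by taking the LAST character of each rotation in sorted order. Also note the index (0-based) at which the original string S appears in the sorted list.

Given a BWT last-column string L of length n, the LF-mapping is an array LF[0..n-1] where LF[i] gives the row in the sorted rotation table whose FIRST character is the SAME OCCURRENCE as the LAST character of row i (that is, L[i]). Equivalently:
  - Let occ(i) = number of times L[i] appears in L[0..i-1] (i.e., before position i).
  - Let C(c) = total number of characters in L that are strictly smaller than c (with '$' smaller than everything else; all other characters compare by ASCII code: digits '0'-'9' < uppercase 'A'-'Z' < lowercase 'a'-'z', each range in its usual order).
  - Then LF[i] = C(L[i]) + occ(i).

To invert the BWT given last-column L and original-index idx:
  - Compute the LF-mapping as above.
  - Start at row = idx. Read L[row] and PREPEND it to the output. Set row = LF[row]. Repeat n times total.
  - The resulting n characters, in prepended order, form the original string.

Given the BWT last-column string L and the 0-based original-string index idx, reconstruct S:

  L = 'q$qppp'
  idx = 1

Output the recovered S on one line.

LF mapping: 4 0 5 1 2 3
Walk LF starting at row 1, prepending L[row]:
  step 1: row=1, L[1]='$', prepend. Next row=LF[1]=0
  step 2: row=0, L[0]='q', prepend. Next row=LF[0]=4
  step 3: row=4, L[4]='p', prepend. Next row=LF[4]=2
  step 4: row=2, L[2]='q', prepend. Next row=LF[2]=5
  step 5: row=5, L[5]='p', prepend. Next row=LF[5]=3
  step 6: row=3, L[3]='p', prepend. Next row=LF[3]=1
Reversed output: ppqpq$

Answer: ppqpq$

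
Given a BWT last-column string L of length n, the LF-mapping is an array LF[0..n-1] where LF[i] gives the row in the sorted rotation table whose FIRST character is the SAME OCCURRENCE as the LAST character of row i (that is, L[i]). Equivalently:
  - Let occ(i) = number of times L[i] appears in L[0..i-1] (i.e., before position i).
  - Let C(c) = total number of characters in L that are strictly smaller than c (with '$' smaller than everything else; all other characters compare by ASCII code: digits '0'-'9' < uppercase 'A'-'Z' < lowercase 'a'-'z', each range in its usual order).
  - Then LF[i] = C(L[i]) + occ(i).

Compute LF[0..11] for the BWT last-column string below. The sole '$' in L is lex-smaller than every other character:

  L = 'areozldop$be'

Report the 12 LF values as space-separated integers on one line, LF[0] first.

Char counts: '$':1, 'a':1, 'b':1, 'd':1, 'e':2, 'l':1, 'o':2, 'p':1, 'r':1, 'z':1
C (first-col start): C('$')=0, C('a')=1, C('b')=2, C('d')=3, C('e')=4, C('l')=6, C('o')=7, C('p')=9, C('r')=10, C('z')=11
L[0]='a': occ=0, LF[0]=C('a')+0=1+0=1
L[1]='r': occ=0, LF[1]=C('r')+0=10+0=10
L[2]='e': occ=0, LF[2]=C('e')+0=4+0=4
L[3]='o': occ=0, LF[3]=C('o')+0=7+0=7
L[4]='z': occ=0, LF[4]=C('z')+0=11+0=11
L[5]='l': occ=0, LF[5]=C('l')+0=6+0=6
L[6]='d': occ=0, LF[6]=C('d')+0=3+0=3
L[7]='o': occ=1, LF[7]=C('o')+1=7+1=8
L[8]='p': occ=0, LF[8]=C('p')+0=9+0=9
L[9]='$': occ=0, LF[9]=C('$')+0=0+0=0
L[10]='b': occ=0, LF[10]=C('b')+0=2+0=2
L[11]='e': occ=1, LF[11]=C('e')+1=4+1=5

Answer: 1 10 4 7 11 6 3 8 9 0 2 5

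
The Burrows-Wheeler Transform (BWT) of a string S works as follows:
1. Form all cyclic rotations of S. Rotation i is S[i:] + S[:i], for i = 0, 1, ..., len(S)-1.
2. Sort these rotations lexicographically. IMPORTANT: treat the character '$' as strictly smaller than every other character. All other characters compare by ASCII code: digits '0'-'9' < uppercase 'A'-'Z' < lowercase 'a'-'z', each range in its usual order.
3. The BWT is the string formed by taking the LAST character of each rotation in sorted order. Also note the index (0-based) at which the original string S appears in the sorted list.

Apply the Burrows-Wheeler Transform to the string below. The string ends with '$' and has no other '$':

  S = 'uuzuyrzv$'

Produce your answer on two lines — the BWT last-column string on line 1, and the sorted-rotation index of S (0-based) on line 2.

All 9 rotations (rotation i = S[i:]+S[:i]):
  rot[0] = uuzuyrzv$
  rot[1] = uzuyrzv$u
  rot[2] = zuyrzv$uu
  rot[3] = uyrzv$uuz
  rot[4] = yrzv$uuzu
  rot[5] = rzv$uuzuy
  rot[6] = zv$uuzuyr
  rot[7] = v$uuzuyrz
  rot[8] = $uuzuyrzv
Sorted (with $ < everything):
  sorted[0] = $uuzuyrzv  (last char: 'v')
  sorted[1] = rzv$uuzuy  (last char: 'y')
  sorted[2] = uuzuyrzv$  (last char: '$')
  sorted[3] = uyrzv$uuz  (last char: 'z')
  sorted[4] = uzuyrzv$u  (last char: 'u')
  sorted[5] = v$uuzuyrz  (last char: 'z')
  sorted[6] = yrzv$uuzu  (last char: 'u')
  sorted[7] = zuyrzv$uu  (last char: 'u')
  sorted[8] = zv$uuzuyr  (last char: 'r')
Last column: vy$zuzuur
Original string S is at sorted index 2

Answer: vy$zuzuur
2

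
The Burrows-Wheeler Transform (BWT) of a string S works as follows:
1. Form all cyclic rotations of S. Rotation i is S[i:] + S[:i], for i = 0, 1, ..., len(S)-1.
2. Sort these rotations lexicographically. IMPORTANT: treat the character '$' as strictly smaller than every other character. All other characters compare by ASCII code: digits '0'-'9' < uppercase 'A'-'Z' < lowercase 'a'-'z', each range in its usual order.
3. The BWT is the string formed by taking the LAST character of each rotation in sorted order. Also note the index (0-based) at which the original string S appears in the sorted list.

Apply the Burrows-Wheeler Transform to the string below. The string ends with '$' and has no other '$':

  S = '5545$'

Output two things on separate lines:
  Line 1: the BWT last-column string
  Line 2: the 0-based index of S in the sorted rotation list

All 5 rotations (rotation i = S[i:]+S[:i]):
  rot[0] = 5545$
  rot[1] = 545$5
  rot[2] = 45$55
  rot[3] = 5$554
  rot[4] = $5545
Sorted (with $ < everything):
  sorted[0] = $5545  (last char: '5')
  sorted[1] = 45$55  (last char: '5')
  sorted[2] = 5$554  (last char: '4')
  sorted[3] = 545$5  (last char: '5')
  sorted[4] = 5545$  (last char: '$')
Last column: 5545$
Original string S is at sorted index 4

Answer: 5545$
4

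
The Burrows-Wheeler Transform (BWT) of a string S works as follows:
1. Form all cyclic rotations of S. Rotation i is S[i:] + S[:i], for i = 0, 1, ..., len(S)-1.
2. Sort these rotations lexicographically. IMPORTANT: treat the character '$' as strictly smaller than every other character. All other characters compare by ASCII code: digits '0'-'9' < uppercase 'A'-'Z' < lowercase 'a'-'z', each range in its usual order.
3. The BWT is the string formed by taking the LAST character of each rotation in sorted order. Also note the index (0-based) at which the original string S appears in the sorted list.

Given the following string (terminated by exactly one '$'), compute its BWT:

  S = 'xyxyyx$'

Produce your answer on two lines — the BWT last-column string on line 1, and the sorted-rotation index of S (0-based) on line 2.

All 7 rotations (rotation i = S[i:]+S[:i]):
  rot[0] = xyxyyx$
  rot[1] = yxyyx$x
  rot[2] = xyyx$xy
  rot[3] = yyx$xyx
  rot[4] = yx$xyxy
  rot[5] = x$xyxyy
  rot[6] = $xyxyyx
Sorted (with $ < everything):
  sorted[0] = $xyxyyx  (last char: 'x')
  sorted[1] = x$xyxyy  (last char: 'y')
  sorted[2] = xyxyyx$  (last char: '$')
  sorted[3] = xyyx$xy  (last char: 'y')
  sorted[4] = yx$xyxy  (last char: 'y')
  sorted[5] = yxyyx$x  (last char: 'x')
  sorted[6] = yyx$xyx  (last char: 'x')
Last column: xy$yyxx
Original string S is at sorted index 2

Answer: xy$yyxx
2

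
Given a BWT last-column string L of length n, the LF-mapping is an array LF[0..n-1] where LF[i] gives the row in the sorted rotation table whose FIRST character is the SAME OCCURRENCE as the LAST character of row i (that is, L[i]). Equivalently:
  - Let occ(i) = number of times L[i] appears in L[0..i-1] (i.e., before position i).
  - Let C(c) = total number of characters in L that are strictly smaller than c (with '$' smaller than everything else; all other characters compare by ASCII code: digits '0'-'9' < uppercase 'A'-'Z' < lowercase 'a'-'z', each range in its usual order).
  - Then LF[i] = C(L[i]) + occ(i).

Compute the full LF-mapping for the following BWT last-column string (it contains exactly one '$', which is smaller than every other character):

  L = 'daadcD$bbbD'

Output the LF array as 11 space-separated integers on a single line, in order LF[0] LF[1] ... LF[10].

Char counts: '$':1, 'D':2, 'a':2, 'b':3, 'c':1, 'd':2
C (first-col start): C('$')=0, C('D')=1, C('a')=3, C('b')=5, C('c')=8, C('d')=9
L[0]='d': occ=0, LF[0]=C('d')+0=9+0=9
L[1]='a': occ=0, LF[1]=C('a')+0=3+0=3
L[2]='a': occ=1, LF[2]=C('a')+1=3+1=4
L[3]='d': occ=1, LF[3]=C('d')+1=9+1=10
L[4]='c': occ=0, LF[4]=C('c')+0=8+0=8
L[5]='D': occ=0, LF[5]=C('D')+0=1+0=1
L[6]='$': occ=0, LF[6]=C('$')+0=0+0=0
L[7]='b': occ=0, LF[7]=C('b')+0=5+0=5
L[8]='b': occ=1, LF[8]=C('b')+1=5+1=6
L[9]='b': occ=2, LF[9]=C('b')+2=5+2=7
L[10]='D': occ=1, LF[10]=C('D')+1=1+1=2

Answer: 9 3 4 10 8 1 0 5 6 7 2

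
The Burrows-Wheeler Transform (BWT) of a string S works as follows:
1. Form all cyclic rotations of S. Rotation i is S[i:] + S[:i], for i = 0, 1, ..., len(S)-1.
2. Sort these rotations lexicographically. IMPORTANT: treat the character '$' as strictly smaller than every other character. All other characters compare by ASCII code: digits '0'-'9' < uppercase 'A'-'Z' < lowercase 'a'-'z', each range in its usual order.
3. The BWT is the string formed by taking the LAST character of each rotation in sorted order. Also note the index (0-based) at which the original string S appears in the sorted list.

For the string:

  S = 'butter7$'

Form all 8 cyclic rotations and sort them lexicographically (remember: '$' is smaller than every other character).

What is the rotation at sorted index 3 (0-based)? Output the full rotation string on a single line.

All 8 rotations (rotation i = S[i:]+S[:i]):
  rot[0] = butter7$
  rot[1] = utter7$b
  rot[2] = tter7$bu
  rot[3] = ter7$but
  rot[4] = er7$butt
  rot[5] = r7$butte
  rot[6] = 7$butter
  rot[7] = $butter7
Sorted (with $ < everything):
  sorted[0] = $butter7
  sorted[1] = 7$butter
  sorted[2] = butter7$
  sorted[3] = er7$butt
  sorted[4] = r7$butte
  sorted[5] = ter7$but
  sorted[6] = tter7$bu
  sorted[7] = utter7$b
sorted[3] = er7$butt

Answer: er7$butt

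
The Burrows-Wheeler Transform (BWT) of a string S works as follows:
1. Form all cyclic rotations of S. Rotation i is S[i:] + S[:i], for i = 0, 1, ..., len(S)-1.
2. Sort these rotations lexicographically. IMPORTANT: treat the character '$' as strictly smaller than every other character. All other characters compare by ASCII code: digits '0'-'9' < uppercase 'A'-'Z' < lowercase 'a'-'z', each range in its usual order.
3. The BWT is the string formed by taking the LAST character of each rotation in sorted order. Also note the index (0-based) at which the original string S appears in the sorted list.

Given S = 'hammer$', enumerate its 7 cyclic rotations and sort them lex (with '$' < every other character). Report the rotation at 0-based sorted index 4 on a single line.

Answer: mer$ham

Derivation:
All 7 rotations (rotation i = S[i:]+S[:i]):
  rot[0] = hammer$
  rot[1] = ammer$h
  rot[2] = mmer$ha
  rot[3] = mer$ham
  rot[4] = er$hamm
  rot[5] = r$hamme
  rot[6] = $hammer
Sorted (with $ < everything):
  sorted[0] = $hammer
  sorted[1] = ammer$h
  sorted[2] = er$hamm
  sorted[3] = hammer$
  sorted[4] = mer$ham
  sorted[5] = mmer$ha
  sorted[6] = r$hamme
sorted[4] = mer$ham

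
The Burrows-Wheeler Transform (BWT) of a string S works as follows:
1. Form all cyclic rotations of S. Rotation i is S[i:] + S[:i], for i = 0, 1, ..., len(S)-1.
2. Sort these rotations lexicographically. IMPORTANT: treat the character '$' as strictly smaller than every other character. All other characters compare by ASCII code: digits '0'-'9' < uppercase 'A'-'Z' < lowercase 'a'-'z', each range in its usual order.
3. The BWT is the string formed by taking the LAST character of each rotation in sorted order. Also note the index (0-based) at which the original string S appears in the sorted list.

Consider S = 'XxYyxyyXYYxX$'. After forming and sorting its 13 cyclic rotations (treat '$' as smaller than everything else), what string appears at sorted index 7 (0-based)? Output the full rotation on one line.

All 13 rotations (rotation i = S[i:]+S[:i]):
  rot[0] = XxYyxyyXYYxX$
  rot[1] = xYyxyyXYYxX$X
  rot[2] = YyxyyXYYxX$Xx
  rot[3] = yxyyXYYxX$XxY
  rot[4] = xyyXYYxX$XxYy
  rot[5] = yyXYYxX$XxYyx
  rot[6] = yXYYxX$XxYyxy
  rot[7] = XYYxX$XxYyxyy
  rot[8] = YYxX$XxYyxyyX
  rot[9] = YxX$XxYyxyyXY
  rot[10] = xX$XxYyxyyXYY
  rot[11] = X$XxYyxyyXYYx
  rot[12] = $XxYyxyyXYYxX
Sorted (with $ < everything):
  sorted[0] = $XxYyxyyXYYxX
  sorted[1] = X$XxYyxyyXYYx
  sorted[2] = XYYxX$XxYyxyy
  sorted[3] = XxYyxyyXYYxX$
  sorted[4] = YYxX$XxYyxyyX
  sorted[5] = YxX$XxYyxyyXY
  sorted[6] = YyxyyXYYxX$Xx
  sorted[7] = xX$XxYyxyyXYY
  sorted[8] = xYyxyyXYYxX$X
  sorted[9] = xyyXYYxX$XxYy
  sorted[10] = yXYYxX$XxYyxy
  sorted[11] = yxyyXYYxX$XxY
  sorted[12] = yyXYYxX$XxYyx
sorted[7] = xX$XxYyxyyXYY

Answer: xX$XxYyxyyXYY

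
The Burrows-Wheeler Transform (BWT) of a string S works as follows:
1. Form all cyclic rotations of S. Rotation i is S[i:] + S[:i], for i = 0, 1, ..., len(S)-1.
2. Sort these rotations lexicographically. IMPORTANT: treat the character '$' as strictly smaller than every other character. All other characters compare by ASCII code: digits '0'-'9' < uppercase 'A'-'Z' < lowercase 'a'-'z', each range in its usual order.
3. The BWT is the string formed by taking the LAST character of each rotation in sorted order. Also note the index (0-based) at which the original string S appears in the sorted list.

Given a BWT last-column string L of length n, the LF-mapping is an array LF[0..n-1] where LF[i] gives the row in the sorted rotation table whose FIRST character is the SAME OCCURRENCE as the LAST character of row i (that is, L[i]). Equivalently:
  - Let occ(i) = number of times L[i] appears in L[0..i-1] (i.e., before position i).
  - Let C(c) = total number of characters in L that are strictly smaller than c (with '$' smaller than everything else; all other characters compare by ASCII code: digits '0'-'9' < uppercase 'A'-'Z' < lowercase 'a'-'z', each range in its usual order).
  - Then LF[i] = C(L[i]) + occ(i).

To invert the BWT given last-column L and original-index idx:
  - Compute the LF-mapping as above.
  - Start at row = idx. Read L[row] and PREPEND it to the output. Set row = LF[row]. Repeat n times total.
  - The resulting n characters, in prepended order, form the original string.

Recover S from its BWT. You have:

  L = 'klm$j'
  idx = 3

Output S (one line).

Answer: ljmk$

Derivation:
LF mapping: 2 3 4 0 1
Walk LF starting at row 3, prepending L[row]:
  step 1: row=3, L[3]='$', prepend. Next row=LF[3]=0
  step 2: row=0, L[0]='k', prepend. Next row=LF[0]=2
  step 3: row=2, L[2]='m', prepend. Next row=LF[2]=4
  step 4: row=4, L[4]='j', prepend. Next row=LF[4]=1
  step 5: row=1, L[1]='l', prepend. Next row=LF[1]=3
Reversed output: ljmk$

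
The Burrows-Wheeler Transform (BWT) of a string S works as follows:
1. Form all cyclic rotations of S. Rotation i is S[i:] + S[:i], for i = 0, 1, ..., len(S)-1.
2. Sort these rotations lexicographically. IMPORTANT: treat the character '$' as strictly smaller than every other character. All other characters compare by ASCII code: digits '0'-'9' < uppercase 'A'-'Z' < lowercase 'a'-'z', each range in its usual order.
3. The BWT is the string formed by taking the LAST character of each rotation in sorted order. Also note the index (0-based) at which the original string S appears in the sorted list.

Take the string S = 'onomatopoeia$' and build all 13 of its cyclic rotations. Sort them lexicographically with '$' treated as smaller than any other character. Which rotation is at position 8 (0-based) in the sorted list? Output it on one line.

All 13 rotations (rotation i = S[i:]+S[:i]):
  rot[0] = onomatopoeia$
  rot[1] = nomatopoeia$o
  rot[2] = omatopoeia$on
  rot[3] = matopoeia$ono
  rot[4] = atopoeia$onom
  rot[5] = topoeia$onoma
  rot[6] = opoeia$onomat
  rot[7] = poeia$onomato
  rot[8] = oeia$onomatop
  rot[9] = eia$onomatopo
  rot[10] = ia$onomatopoe
  rot[11] = a$onomatopoei
  rot[12] = $onomatopoeia
Sorted (with $ < everything):
  sorted[0] = $onomatopoeia
  sorted[1] = a$onomatopoei
  sorted[2] = atopoeia$onom
  sorted[3] = eia$onomatopo
  sorted[4] = ia$onomatopoe
  sorted[5] = matopoeia$ono
  sorted[6] = nomatopoeia$o
  sorted[7] = oeia$onomatop
  sorted[8] = omatopoeia$on
  sorted[9] = onomatopoeia$
  sorted[10] = opoeia$onomat
  sorted[11] = poeia$onomato
  sorted[12] = topoeia$onoma
sorted[8] = omatopoeia$on

Answer: omatopoeia$on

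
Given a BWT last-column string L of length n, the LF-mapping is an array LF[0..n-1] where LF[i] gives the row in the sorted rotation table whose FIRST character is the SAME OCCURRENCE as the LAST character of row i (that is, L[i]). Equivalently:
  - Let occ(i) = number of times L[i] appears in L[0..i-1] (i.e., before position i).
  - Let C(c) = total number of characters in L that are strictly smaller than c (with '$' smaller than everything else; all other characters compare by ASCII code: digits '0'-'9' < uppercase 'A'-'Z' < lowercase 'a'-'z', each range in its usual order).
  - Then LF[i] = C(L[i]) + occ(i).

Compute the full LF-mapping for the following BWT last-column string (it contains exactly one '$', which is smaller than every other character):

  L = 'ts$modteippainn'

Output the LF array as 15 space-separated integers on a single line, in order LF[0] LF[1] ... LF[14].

Char counts: '$':1, 'a':1, 'd':1, 'e':1, 'i':2, 'm':1, 'n':2, 'o':1, 'p':2, 's':1, 't':2
C (first-col start): C('$')=0, C('a')=1, C('d')=2, C('e')=3, C('i')=4, C('m')=6, C('n')=7, C('o')=9, C('p')=10, C('s')=12, C('t')=13
L[0]='t': occ=0, LF[0]=C('t')+0=13+0=13
L[1]='s': occ=0, LF[1]=C('s')+0=12+0=12
L[2]='$': occ=0, LF[2]=C('$')+0=0+0=0
L[3]='m': occ=0, LF[3]=C('m')+0=6+0=6
L[4]='o': occ=0, LF[4]=C('o')+0=9+0=9
L[5]='d': occ=0, LF[5]=C('d')+0=2+0=2
L[6]='t': occ=1, LF[6]=C('t')+1=13+1=14
L[7]='e': occ=0, LF[7]=C('e')+0=3+0=3
L[8]='i': occ=0, LF[8]=C('i')+0=4+0=4
L[9]='p': occ=0, LF[9]=C('p')+0=10+0=10
L[10]='p': occ=1, LF[10]=C('p')+1=10+1=11
L[11]='a': occ=0, LF[11]=C('a')+0=1+0=1
L[12]='i': occ=1, LF[12]=C('i')+1=4+1=5
L[13]='n': occ=0, LF[13]=C('n')+0=7+0=7
L[14]='n': occ=1, LF[14]=C('n')+1=7+1=8

Answer: 13 12 0 6 9 2 14 3 4 10 11 1 5 7 8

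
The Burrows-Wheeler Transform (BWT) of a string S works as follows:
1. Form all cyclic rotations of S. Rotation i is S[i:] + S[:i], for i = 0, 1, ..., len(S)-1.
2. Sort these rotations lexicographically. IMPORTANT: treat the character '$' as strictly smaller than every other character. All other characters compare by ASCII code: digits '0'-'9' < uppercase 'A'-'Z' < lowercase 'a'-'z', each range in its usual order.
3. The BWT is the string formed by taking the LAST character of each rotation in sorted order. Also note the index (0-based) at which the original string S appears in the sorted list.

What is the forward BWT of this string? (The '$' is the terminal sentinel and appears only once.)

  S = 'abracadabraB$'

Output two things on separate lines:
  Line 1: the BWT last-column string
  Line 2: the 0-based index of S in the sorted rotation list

All 13 rotations (rotation i = S[i:]+S[:i]):
  rot[0] = abracadabraB$
  rot[1] = bracadabraB$a
  rot[2] = racadabraB$ab
  rot[3] = acadabraB$abr
  rot[4] = cadabraB$abra
  rot[5] = adabraB$abrac
  rot[6] = dabraB$abraca
  rot[7] = abraB$abracad
  rot[8] = braB$abracada
  rot[9] = raB$abracadab
  rot[10] = aB$abracadabr
  rot[11] = B$abracadabra
  rot[12] = $abracadabraB
Sorted (with $ < everything):
  sorted[0] = $abracadabraB  (last char: 'B')
  sorted[1] = B$abracadabra  (last char: 'a')
  sorted[2] = aB$abracadabr  (last char: 'r')
  sorted[3] = abraB$abracad  (last char: 'd')
  sorted[4] = abracadabraB$  (last char: '$')
  sorted[5] = acadabraB$abr  (last char: 'r')
  sorted[6] = adabraB$abrac  (last char: 'c')
  sorted[7] = braB$abracada  (last char: 'a')
  sorted[8] = bracadabraB$a  (last char: 'a')
  sorted[9] = cadabraB$abra  (last char: 'a')
  sorted[10] = dabraB$abraca  (last char: 'a')
  sorted[11] = raB$abracadab  (last char: 'b')
  sorted[12] = racadabraB$ab  (last char: 'b')
Last column: Bard$rcaaaabb
Original string S is at sorted index 4

Answer: Bard$rcaaaabb
4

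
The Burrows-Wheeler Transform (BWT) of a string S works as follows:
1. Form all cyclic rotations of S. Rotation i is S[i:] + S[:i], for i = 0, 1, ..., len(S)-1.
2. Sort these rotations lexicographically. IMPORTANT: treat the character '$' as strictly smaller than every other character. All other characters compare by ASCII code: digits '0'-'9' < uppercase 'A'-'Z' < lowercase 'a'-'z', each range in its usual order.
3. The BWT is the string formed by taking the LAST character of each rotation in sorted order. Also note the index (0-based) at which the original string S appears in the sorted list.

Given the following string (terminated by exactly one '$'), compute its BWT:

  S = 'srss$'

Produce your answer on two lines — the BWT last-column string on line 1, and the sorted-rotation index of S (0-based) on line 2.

Answer: sss$r
3

Derivation:
All 5 rotations (rotation i = S[i:]+S[:i]):
  rot[0] = srss$
  rot[1] = rss$s
  rot[2] = ss$sr
  rot[3] = s$srs
  rot[4] = $srss
Sorted (with $ < everything):
  sorted[0] = $srss  (last char: 's')
  sorted[1] = rss$s  (last char: 's')
  sorted[2] = s$srs  (last char: 's')
  sorted[3] = srss$  (last char: '$')
  sorted[4] = ss$sr  (last char: 'r')
Last column: sss$r
Original string S is at sorted index 3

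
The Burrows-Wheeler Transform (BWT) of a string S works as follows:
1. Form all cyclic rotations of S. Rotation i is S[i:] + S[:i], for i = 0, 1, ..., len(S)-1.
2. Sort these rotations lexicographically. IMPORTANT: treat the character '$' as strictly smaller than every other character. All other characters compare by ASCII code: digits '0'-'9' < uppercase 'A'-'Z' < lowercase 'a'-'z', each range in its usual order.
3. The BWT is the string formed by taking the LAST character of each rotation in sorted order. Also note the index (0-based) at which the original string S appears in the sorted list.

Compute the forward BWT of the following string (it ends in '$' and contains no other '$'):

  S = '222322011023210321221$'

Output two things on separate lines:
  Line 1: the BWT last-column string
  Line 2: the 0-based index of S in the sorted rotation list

All 22 rotations (rotation i = S[i:]+S[:i]):
  rot[0] = 222322011023210321221$
  rot[1] = 22322011023210321221$2
  rot[2] = 2322011023210321221$22
  rot[3] = 322011023210321221$222
  rot[4] = 22011023210321221$2223
  rot[5] = 2011023210321221$22232
  rot[6] = 011023210321221$222322
  rot[7] = 11023210321221$2223220
  rot[8] = 1023210321221$22232201
  rot[9] = 023210321221$222322011
  rot[10] = 23210321221$2223220110
  rot[11] = 3210321221$22232201102
  rot[12] = 210321221$222322011023
  rot[13] = 10321221$2223220110232
  rot[14] = 0321221$22232201102321
  rot[15] = 321221$222322011023210
  rot[16] = 21221$2223220110232103
  rot[17] = 1221$22232201102321032
  rot[18] = 221$222322011023210321
  rot[19] = 21$2223220110232103212
  rot[20] = 1$22232201102321032122
  rot[21] = $222322011023210321221
Sorted (with $ < everything):
  sorted[0] = $222322011023210321221  (last char: '1')
  sorted[1] = 011023210321221$222322  (last char: '2')
  sorted[2] = 023210321221$222322011  (last char: '1')
  sorted[3] = 0321221$22232201102321  (last char: '1')
  sorted[4] = 1$22232201102321032122  (last char: '2')
  sorted[5] = 1023210321221$22232201  (last char: '1')
  sorted[6] = 10321221$2223220110232  (last char: '2')
  sorted[7] = 11023210321221$2223220  (last char: '0')
  sorted[8] = 1221$22232201102321032  (last char: '2')
  sorted[9] = 2011023210321221$22232  (last char: '2')
  sorted[10] = 21$2223220110232103212  (last char: '2')
  sorted[11] = 210321221$222322011023  (last char: '3')
  sorted[12] = 21221$2223220110232103  (last char: '3')
  sorted[13] = 22011023210321221$2223  (last char: '3')
  sorted[14] = 221$222322011023210321  (last char: '1')
  sorted[15] = 222322011023210321221$  (last char: '$')
  sorted[16] = 22322011023210321221$2  (last char: '2')
  sorted[17] = 23210321221$2223220110  (last char: '0')
  sorted[18] = 2322011023210321221$22  (last char: '2')
  sorted[19] = 3210321221$22232201102  (last char: '2')
  sorted[20] = 321221$222322011023210  (last char: '0')
  sorted[21] = 322011023210321221$222  (last char: '2')
Last column: 121121202223331$202202
Original string S is at sorted index 15

Answer: 121121202223331$202202
15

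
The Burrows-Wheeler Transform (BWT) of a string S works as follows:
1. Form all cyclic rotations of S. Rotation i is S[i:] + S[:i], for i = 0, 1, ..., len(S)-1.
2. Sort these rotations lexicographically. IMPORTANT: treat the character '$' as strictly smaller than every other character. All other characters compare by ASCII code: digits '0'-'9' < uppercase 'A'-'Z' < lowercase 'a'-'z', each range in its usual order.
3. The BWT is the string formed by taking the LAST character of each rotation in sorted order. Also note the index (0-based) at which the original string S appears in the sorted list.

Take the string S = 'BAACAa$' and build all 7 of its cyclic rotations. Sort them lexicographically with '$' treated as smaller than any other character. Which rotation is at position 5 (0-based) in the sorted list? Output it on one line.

Answer: CAa$BAA

Derivation:
All 7 rotations (rotation i = S[i:]+S[:i]):
  rot[0] = BAACAa$
  rot[1] = AACAa$B
  rot[2] = ACAa$BA
  rot[3] = CAa$BAA
  rot[4] = Aa$BAAC
  rot[5] = a$BAACA
  rot[6] = $BAACAa
Sorted (with $ < everything):
  sorted[0] = $BAACAa
  sorted[1] = AACAa$B
  sorted[2] = ACAa$BA
  sorted[3] = Aa$BAAC
  sorted[4] = BAACAa$
  sorted[5] = CAa$BAA
  sorted[6] = a$BAACA
sorted[5] = CAa$BAA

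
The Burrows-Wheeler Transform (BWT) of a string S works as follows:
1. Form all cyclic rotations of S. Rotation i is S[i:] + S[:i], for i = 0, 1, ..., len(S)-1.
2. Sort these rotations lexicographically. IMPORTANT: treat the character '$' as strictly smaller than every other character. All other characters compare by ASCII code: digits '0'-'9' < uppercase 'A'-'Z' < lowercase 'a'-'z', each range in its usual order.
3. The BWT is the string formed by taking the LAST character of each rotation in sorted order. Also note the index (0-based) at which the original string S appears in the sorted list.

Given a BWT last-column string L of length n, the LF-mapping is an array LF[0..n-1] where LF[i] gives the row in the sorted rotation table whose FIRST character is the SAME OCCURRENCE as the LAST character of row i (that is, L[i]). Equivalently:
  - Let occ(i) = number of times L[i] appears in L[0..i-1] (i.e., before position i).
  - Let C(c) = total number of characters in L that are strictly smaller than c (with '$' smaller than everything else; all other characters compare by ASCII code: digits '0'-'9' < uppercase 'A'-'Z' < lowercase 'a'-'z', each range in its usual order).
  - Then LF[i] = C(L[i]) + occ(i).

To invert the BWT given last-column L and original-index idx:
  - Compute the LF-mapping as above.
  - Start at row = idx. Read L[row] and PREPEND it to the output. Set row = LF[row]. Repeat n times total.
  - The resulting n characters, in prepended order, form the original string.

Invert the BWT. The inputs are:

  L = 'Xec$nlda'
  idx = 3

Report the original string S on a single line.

Answer: candleX$

Derivation:
LF mapping: 1 5 3 0 7 6 4 2
Walk LF starting at row 3, prepending L[row]:
  step 1: row=3, L[3]='$', prepend. Next row=LF[3]=0
  step 2: row=0, L[0]='X', prepend. Next row=LF[0]=1
  step 3: row=1, L[1]='e', prepend. Next row=LF[1]=5
  step 4: row=5, L[5]='l', prepend. Next row=LF[5]=6
  step 5: row=6, L[6]='d', prepend. Next row=LF[6]=4
  step 6: row=4, L[4]='n', prepend. Next row=LF[4]=7
  step 7: row=7, L[7]='a', prepend. Next row=LF[7]=2
  step 8: row=2, L[2]='c', prepend. Next row=LF[2]=3
Reversed output: candleX$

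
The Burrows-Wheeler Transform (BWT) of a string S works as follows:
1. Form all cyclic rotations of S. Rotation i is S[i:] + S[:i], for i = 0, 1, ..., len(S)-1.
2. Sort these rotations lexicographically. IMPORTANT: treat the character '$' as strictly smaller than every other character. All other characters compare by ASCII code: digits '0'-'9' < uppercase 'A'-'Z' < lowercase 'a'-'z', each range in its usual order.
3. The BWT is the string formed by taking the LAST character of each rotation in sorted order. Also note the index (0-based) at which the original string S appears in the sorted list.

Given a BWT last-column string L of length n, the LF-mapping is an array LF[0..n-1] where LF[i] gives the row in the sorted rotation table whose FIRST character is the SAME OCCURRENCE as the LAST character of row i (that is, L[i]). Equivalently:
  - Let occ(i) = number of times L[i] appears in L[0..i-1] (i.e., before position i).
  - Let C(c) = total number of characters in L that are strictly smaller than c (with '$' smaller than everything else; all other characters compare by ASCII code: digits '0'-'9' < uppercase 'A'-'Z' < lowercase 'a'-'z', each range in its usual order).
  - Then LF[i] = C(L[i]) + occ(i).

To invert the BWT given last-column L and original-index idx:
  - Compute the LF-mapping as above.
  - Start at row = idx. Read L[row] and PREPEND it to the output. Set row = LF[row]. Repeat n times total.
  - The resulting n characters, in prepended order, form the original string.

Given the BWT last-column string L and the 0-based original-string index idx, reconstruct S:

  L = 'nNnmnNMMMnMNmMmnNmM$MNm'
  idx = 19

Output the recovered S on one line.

Answer: nMMnMNNmmnmmNnNMmMNMMn$

Derivation:
LF mapping: 18 8 19 13 20 9 1 2 3 21 4 10 14 5 15 22 11 16 6 0 7 12 17
Walk LF starting at row 19, prepending L[row]:
  step 1: row=19, L[19]='$', prepend. Next row=LF[19]=0
  step 2: row=0, L[0]='n', prepend. Next row=LF[0]=18
  step 3: row=18, L[18]='M', prepend. Next row=LF[18]=6
  step 4: row=6, L[6]='M', prepend. Next row=LF[6]=1
  step 5: row=1, L[1]='N', prepend. Next row=LF[1]=8
  step 6: row=8, L[8]='M', prepend. Next row=LF[8]=3
  step 7: row=3, L[3]='m', prepend. Next row=LF[3]=13
  step 8: row=13, L[13]='M', prepend. Next row=LF[13]=5
  step 9: row=5, L[5]='N', prepend. Next row=LF[5]=9
  step 10: row=9, L[9]='n', prepend. Next row=LF[9]=21
  step 11: row=21, L[21]='N', prepend. Next row=LF[21]=12
  step 12: row=12, L[12]='m', prepend. Next row=LF[12]=14
  step 13: row=14, L[14]='m', prepend. Next row=LF[14]=15
  step 14: row=15, L[15]='n', prepend. Next row=LF[15]=22
  step 15: row=22, L[22]='m', prepend. Next row=LF[22]=17
  step 16: row=17, L[17]='m', prepend. Next row=LF[17]=16
  step 17: row=16, L[16]='N', prepend. Next row=LF[16]=11
  step 18: row=11, L[11]='N', prepend. Next row=LF[11]=10
  step 19: row=10, L[10]='M', prepend. Next row=LF[10]=4
  step 20: row=4, L[4]='n', prepend. Next row=LF[4]=20
  step 21: row=20, L[20]='M', prepend. Next row=LF[20]=7
  step 22: row=7, L[7]='M', prepend. Next row=LF[7]=2
  step 23: row=2, L[2]='n', prepend. Next row=LF[2]=19
Reversed output: nMMnMNNmmnmmNnNMmMNMMn$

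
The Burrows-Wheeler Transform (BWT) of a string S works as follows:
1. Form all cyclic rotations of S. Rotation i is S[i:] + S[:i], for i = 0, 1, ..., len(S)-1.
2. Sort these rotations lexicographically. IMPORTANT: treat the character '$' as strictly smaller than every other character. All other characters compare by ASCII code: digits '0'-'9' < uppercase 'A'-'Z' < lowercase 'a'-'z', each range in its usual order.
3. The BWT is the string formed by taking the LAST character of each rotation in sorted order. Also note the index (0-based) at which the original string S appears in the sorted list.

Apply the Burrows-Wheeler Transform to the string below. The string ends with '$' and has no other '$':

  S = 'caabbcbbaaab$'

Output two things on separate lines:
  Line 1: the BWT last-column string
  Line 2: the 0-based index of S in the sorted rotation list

Answer: bbacaaabcab$b
11

Derivation:
All 13 rotations (rotation i = S[i:]+S[:i]):
  rot[0] = caabbcbbaaab$
  rot[1] = aabbcbbaaab$c
  rot[2] = abbcbbaaab$ca
  rot[3] = bbcbbaaab$caa
  rot[4] = bcbbaaab$caab
  rot[5] = cbbaaab$caabb
  rot[6] = bbaaab$caabbc
  rot[7] = baaab$caabbcb
  rot[8] = aaab$caabbcbb
  rot[9] = aab$caabbcbba
  rot[10] = ab$caabbcbbaa
  rot[11] = b$caabbcbbaaa
  rot[12] = $caabbcbbaaab
Sorted (with $ < everything):
  sorted[0] = $caabbcbbaaab  (last char: 'b')
  sorted[1] = aaab$caabbcbb  (last char: 'b')
  sorted[2] = aab$caabbcbba  (last char: 'a')
  sorted[3] = aabbcbbaaab$c  (last char: 'c')
  sorted[4] = ab$caabbcbbaa  (last char: 'a')
  sorted[5] = abbcbbaaab$ca  (last char: 'a')
  sorted[6] = b$caabbcbbaaa  (last char: 'a')
  sorted[7] = baaab$caabbcb  (last char: 'b')
  sorted[8] = bbaaab$caabbc  (last char: 'c')
  sorted[9] = bbcbbaaab$caa  (last char: 'a')
  sorted[10] = bcbbaaab$caab  (last char: 'b')
  sorted[11] = caabbcbbaaab$  (last char: '$')
  sorted[12] = cbbaaab$caabb  (last char: 'b')
Last column: bbacaaabcab$b
Original string S is at sorted index 11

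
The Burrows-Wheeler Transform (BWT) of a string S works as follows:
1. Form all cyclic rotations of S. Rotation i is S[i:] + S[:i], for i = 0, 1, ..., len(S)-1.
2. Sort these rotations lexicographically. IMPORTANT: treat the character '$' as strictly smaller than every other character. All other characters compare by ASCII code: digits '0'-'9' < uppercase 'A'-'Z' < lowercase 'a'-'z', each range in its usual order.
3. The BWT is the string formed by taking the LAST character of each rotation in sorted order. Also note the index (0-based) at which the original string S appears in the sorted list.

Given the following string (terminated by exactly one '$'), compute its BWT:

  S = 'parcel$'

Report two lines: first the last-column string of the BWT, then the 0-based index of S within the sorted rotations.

All 7 rotations (rotation i = S[i:]+S[:i]):
  rot[0] = parcel$
  rot[1] = arcel$p
  rot[2] = rcel$pa
  rot[3] = cel$par
  rot[4] = el$parc
  rot[5] = l$parce
  rot[6] = $parcel
Sorted (with $ < everything):
  sorted[0] = $parcel  (last char: 'l')
  sorted[1] = arcel$p  (last char: 'p')
  sorted[2] = cel$par  (last char: 'r')
  sorted[3] = el$parc  (last char: 'c')
  sorted[4] = l$parce  (last char: 'e')
  sorted[5] = parcel$  (last char: '$')
  sorted[6] = rcel$pa  (last char: 'a')
Last column: lprce$a
Original string S is at sorted index 5

Answer: lprce$a
5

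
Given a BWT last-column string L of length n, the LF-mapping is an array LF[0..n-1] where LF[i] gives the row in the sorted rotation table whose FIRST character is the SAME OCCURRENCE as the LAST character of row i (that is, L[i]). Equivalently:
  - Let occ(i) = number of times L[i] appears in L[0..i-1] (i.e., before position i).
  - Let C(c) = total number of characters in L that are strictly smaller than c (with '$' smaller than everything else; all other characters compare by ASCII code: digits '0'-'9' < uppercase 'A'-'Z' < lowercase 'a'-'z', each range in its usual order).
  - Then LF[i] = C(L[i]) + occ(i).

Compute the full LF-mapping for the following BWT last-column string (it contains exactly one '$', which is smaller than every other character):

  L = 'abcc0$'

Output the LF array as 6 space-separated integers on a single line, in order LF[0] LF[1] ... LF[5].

Answer: 2 3 4 5 1 0

Derivation:
Char counts: '$':1, '0':1, 'a':1, 'b':1, 'c':2
C (first-col start): C('$')=0, C('0')=1, C('a')=2, C('b')=3, C('c')=4
L[0]='a': occ=0, LF[0]=C('a')+0=2+0=2
L[1]='b': occ=0, LF[1]=C('b')+0=3+0=3
L[2]='c': occ=0, LF[2]=C('c')+0=4+0=4
L[3]='c': occ=1, LF[3]=C('c')+1=4+1=5
L[4]='0': occ=0, LF[4]=C('0')+0=1+0=1
L[5]='$': occ=0, LF[5]=C('$')+0=0+0=0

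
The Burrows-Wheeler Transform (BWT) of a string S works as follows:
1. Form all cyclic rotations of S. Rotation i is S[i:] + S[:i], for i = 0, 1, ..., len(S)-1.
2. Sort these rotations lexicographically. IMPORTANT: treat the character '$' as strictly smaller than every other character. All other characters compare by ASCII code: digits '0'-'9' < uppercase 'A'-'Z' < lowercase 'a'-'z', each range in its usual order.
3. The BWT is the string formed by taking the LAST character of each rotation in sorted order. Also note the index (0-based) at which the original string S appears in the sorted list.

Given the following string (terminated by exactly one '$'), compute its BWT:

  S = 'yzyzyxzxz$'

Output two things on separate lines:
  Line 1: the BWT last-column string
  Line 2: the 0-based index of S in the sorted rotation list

All 10 rotations (rotation i = S[i:]+S[:i]):
  rot[0] = yzyzyxzxz$
  rot[1] = zyzyxzxz$y
  rot[2] = yzyxzxz$yz
  rot[3] = zyxzxz$yzy
  rot[4] = yxzxz$yzyz
  rot[5] = xzxz$yzyzy
  rot[6] = zxz$yzyzyx
  rot[7] = xz$yzyzyxz
  rot[8] = z$yzyzyxzx
  rot[9] = $yzyzyxzxz
Sorted (with $ < everything):
  sorted[0] = $yzyzyxzxz  (last char: 'z')
  sorted[1] = xz$yzyzyxz  (last char: 'z')
  sorted[2] = xzxz$yzyzy  (last char: 'y')
  sorted[3] = yxzxz$yzyz  (last char: 'z')
  sorted[4] = yzyxzxz$yz  (last char: 'z')
  sorted[5] = yzyzyxzxz$  (last char: '$')
  sorted[6] = z$yzyzyxzx  (last char: 'x')
  sorted[7] = zxz$yzyzyx  (last char: 'x')
  sorted[8] = zyxzxz$yzy  (last char: 'y')
  sorted[9] = zyzyxzxz$y  (last char: 'y')
Last column: zzyzz$xxyy
Original string S is at sorted index 5

Answer: zzyzz$xxyy
5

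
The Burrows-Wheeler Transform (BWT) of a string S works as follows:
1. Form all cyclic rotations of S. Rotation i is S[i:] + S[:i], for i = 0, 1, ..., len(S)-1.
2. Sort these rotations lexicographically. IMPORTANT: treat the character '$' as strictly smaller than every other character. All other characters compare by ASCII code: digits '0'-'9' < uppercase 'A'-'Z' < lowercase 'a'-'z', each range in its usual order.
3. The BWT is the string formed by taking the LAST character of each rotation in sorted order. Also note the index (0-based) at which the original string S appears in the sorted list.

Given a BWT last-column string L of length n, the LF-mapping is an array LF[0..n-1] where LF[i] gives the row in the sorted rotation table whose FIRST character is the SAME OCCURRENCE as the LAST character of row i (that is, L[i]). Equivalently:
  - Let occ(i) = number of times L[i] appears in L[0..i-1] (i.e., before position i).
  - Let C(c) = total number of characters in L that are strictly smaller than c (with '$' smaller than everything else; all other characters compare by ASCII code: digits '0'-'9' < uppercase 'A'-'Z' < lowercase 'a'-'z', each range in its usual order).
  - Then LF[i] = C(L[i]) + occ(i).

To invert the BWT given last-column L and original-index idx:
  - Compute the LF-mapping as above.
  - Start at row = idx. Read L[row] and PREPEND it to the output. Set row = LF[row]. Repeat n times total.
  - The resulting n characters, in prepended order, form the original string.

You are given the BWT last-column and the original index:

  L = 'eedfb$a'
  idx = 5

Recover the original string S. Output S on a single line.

LF mapping: 4 5 3 6 2 0 1
Walk LF starting at row 5, prepending L[row]:
  step 1: row=5, L[5]='$', prepend. Next row=LF[5]=0
  step 2: row=0, L[0]='e', prepend. Next row=LF[0]=4
  step 3: row=4, L[4]='b', prepend. Next row=LF[4]=2
  step 4: row=2, L[2]='d', prepend. Next row=LF[2]=3
  step 5: row=3, L[3]='f', prepend. Next row=LF[3]=6
  step 6: row=6, L[6]='a', prepend. Next row=LF[6]=1
  step 7: row=1, L[1]='e', prepend. Next row=LF[1]=5
Reversed output: eafdbe$

Answer: eafdbe$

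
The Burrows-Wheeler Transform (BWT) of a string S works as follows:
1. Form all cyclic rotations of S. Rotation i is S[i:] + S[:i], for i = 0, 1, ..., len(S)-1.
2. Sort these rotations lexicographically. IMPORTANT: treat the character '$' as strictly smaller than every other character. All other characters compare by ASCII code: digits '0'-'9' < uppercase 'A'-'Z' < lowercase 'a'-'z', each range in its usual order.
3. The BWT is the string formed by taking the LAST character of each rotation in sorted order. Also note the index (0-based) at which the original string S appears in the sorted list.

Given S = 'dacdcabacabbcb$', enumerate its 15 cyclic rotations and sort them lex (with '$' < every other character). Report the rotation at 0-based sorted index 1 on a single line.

Answer: abacabbcb$dacdc

Derivation:
All 15 rotations (rotation i = S[i:]+S[:i]):
  rot[0] = dacdcabacabbcb$
  rot[1] = acdcabacabbcb$d
  rot[2] = cdcabacabbcb$da
  rot[3] = dcabacabbcb$dac
  rot[4] = cabacabbcb$dacd
  rot[5] = abacabbcb$dacdc
  rot[6] = bacabbcb$dacdca
  rot[7] = acabbcb$dacdcab
  rot[8] = cabbcb$dacdcaba
  rot[9] = abbcb$dacdcabac
  rot[10] = bbcb$dacdcabaca
  rot[11] = bcb$dacdcabacab
  rot[12] = cb$dacdcabacabb
  rot[13] = b$dacdcabacabbc
  rot[14] = $dacdcabacabbcb
Sorted (with $ < everything):
  sorted[0] = $dacdcabacabbcb
  sorted[1] = abacabbcb$dacdc
  sorted[2] = abbcb$dacdcabac
  sorted[3] = acabbcb$dacdcab
  sorted[4] = acdcabacabbcb$d
  sorted[5] = b$dacdcabacabbc
  sorted[6] = bacabbcb$dacdca
  sorted[7] = bbcb$dacdcabaca
  sorted[8] = bcb$dacdcabacab
  sorted[9] = cabacabbcb$dacd
  sorted[10] = cabbcb$dacdcaba
  sorted[11] = cb$dacdcabacabb
  sorted[12] = cdcabacabbcb$da
  sorted[13] = dacdcabacabbcb$
  sorted[14] = dcabacabbcb$dac
sorted[1] = abacabbcb$dacdc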